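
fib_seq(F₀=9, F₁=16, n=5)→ [9, 16, 25, 41, 66]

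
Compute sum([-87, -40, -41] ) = (-87) + (-40) + (-41)
= -168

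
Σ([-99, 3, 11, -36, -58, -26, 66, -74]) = -213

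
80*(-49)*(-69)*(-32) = -8655360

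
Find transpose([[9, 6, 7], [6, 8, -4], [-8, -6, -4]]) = [[9, 6, -8], [6, 8, -6], [7, -4, -4]]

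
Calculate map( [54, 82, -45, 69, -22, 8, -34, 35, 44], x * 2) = [108, 164, -90, 138, -44, 16, -68, 70, 88]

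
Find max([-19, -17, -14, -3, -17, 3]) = 3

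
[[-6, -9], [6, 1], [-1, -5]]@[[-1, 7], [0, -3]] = [[6, -15], [-6, 39], [1, 8]]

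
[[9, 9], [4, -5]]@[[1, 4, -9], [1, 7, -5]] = C[0][0] = (9)*(1) + (9)*(1) = 18
C[0][1] = (9)*(4) + (9)*(7) = 99
C[0][2] = (9)*(-9) + (9)*(-5) = -126
C[1][0] = (4)*(1) + (-5)*(1) = -1
C[1][1] = (4)*(4) + (-5)*(7) = -19
C[1][2] = (4)*(-9) + (-5)*(-5) = -11
= [[18, 99, -126], [-1, -19, -11]]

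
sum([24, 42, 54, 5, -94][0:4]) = slice → [24, 42, 54, 5]
24 + 42 + 54 + 5
= 125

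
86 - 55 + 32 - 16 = 47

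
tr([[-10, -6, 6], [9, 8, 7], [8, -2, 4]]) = 2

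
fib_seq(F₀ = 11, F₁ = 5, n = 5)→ [11, 5, 16, 21, 37]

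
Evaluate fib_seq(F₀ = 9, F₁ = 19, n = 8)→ [9, 19, 28, 47, 75, 122, 197, 319]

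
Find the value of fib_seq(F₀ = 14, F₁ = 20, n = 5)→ [14, 20, 34, 54, 88]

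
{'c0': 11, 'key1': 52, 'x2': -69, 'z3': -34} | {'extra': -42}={'c0': 11, 'key1': 52, 'x2': -69, 'z3': -34, 'extra': -42}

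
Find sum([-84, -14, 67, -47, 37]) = (-84) + (-14) + 67 + (-47) + 37
= -41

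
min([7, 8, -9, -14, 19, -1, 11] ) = -14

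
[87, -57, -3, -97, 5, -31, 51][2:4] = [-3, -97]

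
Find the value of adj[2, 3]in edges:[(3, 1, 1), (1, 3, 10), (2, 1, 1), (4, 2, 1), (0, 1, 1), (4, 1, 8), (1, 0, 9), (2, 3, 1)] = 1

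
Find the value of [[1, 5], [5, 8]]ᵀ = [[1, 5], [5, 8]]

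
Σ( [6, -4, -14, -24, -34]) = -70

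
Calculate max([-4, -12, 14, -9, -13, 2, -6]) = 14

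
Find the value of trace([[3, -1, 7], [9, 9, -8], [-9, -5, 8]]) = 20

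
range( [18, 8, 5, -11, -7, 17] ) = 29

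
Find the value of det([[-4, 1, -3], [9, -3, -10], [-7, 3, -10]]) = -98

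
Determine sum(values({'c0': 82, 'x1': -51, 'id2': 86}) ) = 82 + (-51) + 86
= 117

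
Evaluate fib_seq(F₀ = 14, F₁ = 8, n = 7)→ F_2 = F_1 + F_0 = 22
F_3 = F_2 + F_1 = 30
F_4 = F_3 + F_2 = 52
...
= [14, 8, 22, 30, 52, 82, 134]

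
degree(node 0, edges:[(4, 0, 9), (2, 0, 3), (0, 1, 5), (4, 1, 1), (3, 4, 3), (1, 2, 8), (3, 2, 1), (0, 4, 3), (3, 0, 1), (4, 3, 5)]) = incident: (4,0), (2,0), (0,1), (0,4), (3,0)
= 5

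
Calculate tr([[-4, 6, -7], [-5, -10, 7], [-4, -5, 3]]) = diagonal: (-4) + (-10) + 3
= -11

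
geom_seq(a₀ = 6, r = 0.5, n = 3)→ a_0 = 6*0.5^0 = 6.0
a_1 = 6*0.5^1 = 3.0
a_2 = 6*0.5^2 = 1.5
= [6.0, 3.0, 1.5]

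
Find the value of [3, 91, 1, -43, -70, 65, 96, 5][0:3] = [3, 91, 1]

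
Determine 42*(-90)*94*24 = -8527680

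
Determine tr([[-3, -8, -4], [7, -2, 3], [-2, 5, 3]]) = -2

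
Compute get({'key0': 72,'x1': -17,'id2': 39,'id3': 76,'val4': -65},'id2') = 39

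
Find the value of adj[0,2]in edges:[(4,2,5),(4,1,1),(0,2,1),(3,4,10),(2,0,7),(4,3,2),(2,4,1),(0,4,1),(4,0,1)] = 1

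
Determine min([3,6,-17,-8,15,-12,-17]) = -17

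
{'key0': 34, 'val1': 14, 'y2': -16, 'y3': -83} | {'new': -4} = {'key0': 34, 'val1': 14, 'y2': -16, 'y3': -83, 'new': -4}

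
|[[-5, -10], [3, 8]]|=(-5)*(8) - (-10)*(3)
= -10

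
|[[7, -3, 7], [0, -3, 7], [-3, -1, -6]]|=(1)*(7)*det([[-3, 7], [-1, -6]]) + (-1)*(-3)*det([[0, 7], [-3, -6]]) + (1)*(7)*det([[0, -3], [-3, -1]])
= 175 + 63 + -63
= 175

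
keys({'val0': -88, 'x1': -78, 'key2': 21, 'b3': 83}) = ['val0', 'x1', 'key2', 'b3']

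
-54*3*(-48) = 7776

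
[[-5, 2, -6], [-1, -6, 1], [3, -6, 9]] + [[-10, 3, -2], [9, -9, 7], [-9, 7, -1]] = [[-15, 5, -8], [8, -15, 8], [-6, 1, 8]]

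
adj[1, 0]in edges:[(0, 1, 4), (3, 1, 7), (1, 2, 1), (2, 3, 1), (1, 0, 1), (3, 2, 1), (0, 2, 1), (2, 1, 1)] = 1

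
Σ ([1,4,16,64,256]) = 341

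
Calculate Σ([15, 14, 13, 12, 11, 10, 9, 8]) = 92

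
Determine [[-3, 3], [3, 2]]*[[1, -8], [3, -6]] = C[0][0] = (-3)*(1) + (3)*(3) = 6
C[0][1] = (-3)*(-8) + (3)*(-6) = 6
C[1][0] = (3)*(1) + (2)*(3) = 9
C[1][1] = (3)*(-8) + (2)*(-6) = -36
= [[6, 6], [9, -36]]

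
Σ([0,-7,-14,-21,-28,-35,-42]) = -147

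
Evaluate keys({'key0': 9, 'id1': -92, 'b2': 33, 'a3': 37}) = ['key0', 'id1', 'b2', 'a3']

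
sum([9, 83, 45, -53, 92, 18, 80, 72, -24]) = 9 + 83 + 45 + (-53) + 92 + 18 + 80 + 72 + (-24)
= 322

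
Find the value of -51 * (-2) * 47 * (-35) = -167790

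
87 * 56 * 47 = 228984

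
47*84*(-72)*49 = -13928544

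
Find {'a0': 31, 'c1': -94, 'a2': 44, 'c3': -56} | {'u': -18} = {'a0': 31, 'c1': -94, 'a2': 44, 'c3': -56, 'u': -18}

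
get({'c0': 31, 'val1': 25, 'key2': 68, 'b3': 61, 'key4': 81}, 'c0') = 31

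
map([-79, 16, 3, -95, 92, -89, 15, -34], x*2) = [-158, 32, 6, -190, 184, -178, 30, -68]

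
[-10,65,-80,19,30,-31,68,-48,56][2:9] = [-80, 19, 30, -31, 68, -48, 56]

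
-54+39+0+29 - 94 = -80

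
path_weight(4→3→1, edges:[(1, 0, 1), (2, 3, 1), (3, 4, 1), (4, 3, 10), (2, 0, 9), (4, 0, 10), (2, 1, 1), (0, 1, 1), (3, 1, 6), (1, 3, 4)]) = 16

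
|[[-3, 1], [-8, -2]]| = 14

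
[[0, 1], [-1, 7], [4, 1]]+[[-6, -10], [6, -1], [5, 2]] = [[-6, -9], [5, 6], [9, 3]]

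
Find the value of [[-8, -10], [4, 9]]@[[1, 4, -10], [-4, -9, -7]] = C[0][0] = (-8)*(1) + (-10)*(-4) = 32
C[0][1] = (-8)*(4) + (-10)*(-9) = 58
C[0][2] = (-8)*(-10) + (-10)*(-7) = 150
C[1][0] = (4)*(1) + (9)*(-4) = -32
C[1][1] = (4)*(4) + (9)*(-9) = -65
C[1][2] = (4)*(-10) + (9)*(-7) = -103
= [[32, 58, 150], [-32, -65, -103]]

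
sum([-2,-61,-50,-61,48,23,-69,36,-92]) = (-2) + (-61) + (-50) + (-61) + 48 + 23 + (-69) + 36 + (-92)
= -228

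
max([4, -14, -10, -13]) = 4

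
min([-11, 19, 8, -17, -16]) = -17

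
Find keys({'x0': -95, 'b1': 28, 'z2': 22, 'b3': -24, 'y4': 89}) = ['x0', 'b1', 'z2', 'b3', 'y4']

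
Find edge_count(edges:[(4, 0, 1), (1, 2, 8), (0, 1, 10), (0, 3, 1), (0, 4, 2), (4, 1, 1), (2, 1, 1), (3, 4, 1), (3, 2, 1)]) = 9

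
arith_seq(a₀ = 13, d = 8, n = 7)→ [13, 21, 29, 37, 45, 53, 61]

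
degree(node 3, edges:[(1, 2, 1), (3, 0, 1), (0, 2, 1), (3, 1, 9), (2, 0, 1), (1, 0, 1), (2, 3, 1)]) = 3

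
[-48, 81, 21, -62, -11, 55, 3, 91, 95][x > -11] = keep x where x > -11: -48✗, 81✓, 21✓, -62✗, -11✗, 55✓, 3✓, 91✓, 95✓
= [81, 21, 55, 3, 91, 95]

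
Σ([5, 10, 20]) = 5 + 10 + 20
= 35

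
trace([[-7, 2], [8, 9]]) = 2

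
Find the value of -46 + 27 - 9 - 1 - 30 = -59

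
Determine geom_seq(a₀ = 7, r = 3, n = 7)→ [7, 21, 63, 189, 567, 1701, 5103]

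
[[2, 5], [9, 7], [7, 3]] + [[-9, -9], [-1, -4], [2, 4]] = [[-7, -4], [8, 3], [9, 7]]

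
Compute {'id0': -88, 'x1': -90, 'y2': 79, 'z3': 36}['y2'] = 79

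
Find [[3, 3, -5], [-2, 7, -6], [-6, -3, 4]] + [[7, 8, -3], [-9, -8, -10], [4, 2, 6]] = [[10, 11, -8], [-11, -1, -16], [-2, -1, 10]]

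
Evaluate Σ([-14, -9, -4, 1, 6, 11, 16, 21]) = (-14) + (-9) + (-4) + 1 + 6 + 11 + 16 + 21
= 28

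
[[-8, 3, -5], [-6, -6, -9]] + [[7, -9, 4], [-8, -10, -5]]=[[-1, -6, -1], [-14, -16, -14]]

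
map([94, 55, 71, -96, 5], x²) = [8836, 3025, 5041, 9216, 25]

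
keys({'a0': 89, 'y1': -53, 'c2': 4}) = ['a0', 'y1', 'c2']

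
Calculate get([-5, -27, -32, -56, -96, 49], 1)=-27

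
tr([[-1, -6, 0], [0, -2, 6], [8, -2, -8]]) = diagonal: (-1) + (-2) + (-8)
= -11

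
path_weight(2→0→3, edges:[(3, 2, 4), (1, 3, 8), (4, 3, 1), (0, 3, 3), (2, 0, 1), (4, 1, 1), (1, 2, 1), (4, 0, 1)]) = w(2→0)=1 + w(0→3)=3
= 4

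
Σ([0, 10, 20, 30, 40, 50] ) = 150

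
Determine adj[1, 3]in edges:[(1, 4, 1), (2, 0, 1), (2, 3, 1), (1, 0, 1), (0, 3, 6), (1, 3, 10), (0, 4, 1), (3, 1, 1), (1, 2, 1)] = 10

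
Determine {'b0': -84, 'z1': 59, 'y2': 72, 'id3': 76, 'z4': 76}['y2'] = 72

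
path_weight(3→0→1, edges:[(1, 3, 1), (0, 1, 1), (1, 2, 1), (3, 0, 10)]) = w(3→0)=10 + w(0→1)=1
= 11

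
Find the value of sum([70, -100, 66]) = 70 + (-100) + 66
= 36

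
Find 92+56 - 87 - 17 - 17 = 27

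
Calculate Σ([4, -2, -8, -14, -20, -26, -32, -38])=4 + (-2) + (-8) + (-14) + (-20) + (-26) + (-32) + (-38)
= -136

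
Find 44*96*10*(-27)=-1140480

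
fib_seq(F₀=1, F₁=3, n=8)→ F_2 = F_1 + F_0 = 4
F_3 = F_2 + F_1 = 7
F_4 = F_3 + F_2 = 11
...
= [1, 3, 4, 7, 11, 18, 29, 47]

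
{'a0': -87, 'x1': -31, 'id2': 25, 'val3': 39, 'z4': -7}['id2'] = 25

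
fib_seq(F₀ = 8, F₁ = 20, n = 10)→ [8, 20, 28, 48, 76, 124, 200, 324, 524, 848]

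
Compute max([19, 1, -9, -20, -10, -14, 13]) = 19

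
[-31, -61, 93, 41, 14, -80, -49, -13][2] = 93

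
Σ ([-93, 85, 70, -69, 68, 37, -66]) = 32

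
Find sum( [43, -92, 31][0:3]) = slice → [43, -92, 31]
43 + (-92) + 31
= -18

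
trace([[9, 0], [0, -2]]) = diagonal: 9 + (-2)
= 7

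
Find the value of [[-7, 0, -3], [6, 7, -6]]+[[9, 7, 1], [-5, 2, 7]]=[[2, 7, -2], [1, 9, 1]]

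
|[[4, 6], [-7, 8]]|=74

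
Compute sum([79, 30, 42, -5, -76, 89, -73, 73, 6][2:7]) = slice → [42, -5, -76, 89, -73]
42 + (-5) + (-76) + 89 + (-73)
= -23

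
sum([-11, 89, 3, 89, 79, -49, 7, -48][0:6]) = 200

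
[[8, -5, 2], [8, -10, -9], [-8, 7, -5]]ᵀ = [[8, 8, -8], [-5, -10, 7], [2, -9, -5]]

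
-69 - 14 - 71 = -154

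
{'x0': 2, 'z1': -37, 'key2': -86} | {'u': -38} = {'x0': 2, 'z1': -37, 'key2': -86, 'u': -38}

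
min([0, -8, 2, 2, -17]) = -17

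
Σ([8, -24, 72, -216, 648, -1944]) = -1456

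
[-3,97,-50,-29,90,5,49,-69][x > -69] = keep x where x > -69: -3✓, 97✓, -50✓, -29✓, 90✓, 5✓, 49✓, -69✗
= [-3, 97, -50, -29, 90, 5, 49]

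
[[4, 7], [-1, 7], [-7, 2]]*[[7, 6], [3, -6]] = C[0][0] = (4)*(7) + (7)*(3) = 49
C[0][1] = (4)*(6) + (7)*(-6) = -18
C[1][0] = (-1)*(7) + (7)*(3) = 14
C[1][1] = (-1)*(6) + (7)*(-6) = -48
C[2][0] = (-7)*(7) + (2)*(3) = -43
C[2][1] = (-7)*(6) + (2)*(-6) = -54
= [[49, -18], [14, -48], [-43, -54]]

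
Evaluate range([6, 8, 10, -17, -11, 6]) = 27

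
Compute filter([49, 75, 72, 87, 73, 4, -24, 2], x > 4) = [49, 75, 72, 87, 73]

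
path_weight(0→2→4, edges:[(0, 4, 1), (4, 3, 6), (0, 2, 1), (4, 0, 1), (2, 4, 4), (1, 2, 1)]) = w(0→2)=1 + w(2→4)=4
= 5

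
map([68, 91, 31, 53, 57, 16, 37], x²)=[4624, 8281, 961, 2809, 3249, 256, 1369]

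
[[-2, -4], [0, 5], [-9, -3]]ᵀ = [[-2, 0, -9], [-4, 5, -3]]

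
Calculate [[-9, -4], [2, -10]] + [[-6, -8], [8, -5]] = [[-15, -12], [10, -15]]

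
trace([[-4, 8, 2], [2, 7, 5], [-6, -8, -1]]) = diagonal: (-4) + 7 + (-1)
= 2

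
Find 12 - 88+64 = -12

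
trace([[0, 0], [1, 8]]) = 8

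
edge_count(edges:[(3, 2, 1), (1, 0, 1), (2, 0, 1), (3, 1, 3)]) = 4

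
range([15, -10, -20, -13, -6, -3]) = 35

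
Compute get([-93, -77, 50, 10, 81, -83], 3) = 10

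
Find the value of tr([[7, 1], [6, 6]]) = diagonal: 7 + 6
= 13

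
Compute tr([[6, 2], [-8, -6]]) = diagonal: 6 + (-6)
= 0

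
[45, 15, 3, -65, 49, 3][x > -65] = [45, 15, 3, 49, 3]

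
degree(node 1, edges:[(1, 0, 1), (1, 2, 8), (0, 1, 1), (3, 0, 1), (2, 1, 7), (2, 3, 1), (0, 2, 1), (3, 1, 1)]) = 5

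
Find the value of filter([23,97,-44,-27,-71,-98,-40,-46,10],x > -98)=[23, 97, -44, -27, -71, -40, -46, 10]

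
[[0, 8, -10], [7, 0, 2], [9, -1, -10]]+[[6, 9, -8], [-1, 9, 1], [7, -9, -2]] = [[6, 17, -18], [6, 9, 3], [16, -10, -12]]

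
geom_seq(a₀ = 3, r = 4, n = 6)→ [3, 12, 48, 192, 768, 3072]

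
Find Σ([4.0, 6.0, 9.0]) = 4.0 + 6.0 + 9.0
= 19.0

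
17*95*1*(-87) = -140505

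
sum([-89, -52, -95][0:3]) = -236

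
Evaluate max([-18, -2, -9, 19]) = 19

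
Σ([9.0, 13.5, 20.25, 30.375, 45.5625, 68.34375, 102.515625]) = 289.546875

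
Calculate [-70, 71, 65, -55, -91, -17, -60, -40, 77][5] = -17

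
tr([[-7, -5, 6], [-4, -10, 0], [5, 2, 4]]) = -13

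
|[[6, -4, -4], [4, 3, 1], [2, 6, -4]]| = -252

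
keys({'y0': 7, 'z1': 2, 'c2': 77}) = ['y0', 'z1', 'c2']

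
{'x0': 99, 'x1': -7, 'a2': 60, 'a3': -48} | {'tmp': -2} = {'x0': 99, 'x1': -7, 'a2': 60, 'a3': -48, 'tmp': -2}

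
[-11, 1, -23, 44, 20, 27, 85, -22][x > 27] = [44, 85]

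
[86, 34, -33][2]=-33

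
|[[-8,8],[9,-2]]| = (-8)*(-2) - (8)*(9)
= -56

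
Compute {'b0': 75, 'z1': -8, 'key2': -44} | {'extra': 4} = {'b0': 75, 'z1': -8, 'key2': -44, 'extra': 4}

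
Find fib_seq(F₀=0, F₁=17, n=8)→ [0, 17, 17, 34, 51, 85, 136, 221]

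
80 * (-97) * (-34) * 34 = 8970560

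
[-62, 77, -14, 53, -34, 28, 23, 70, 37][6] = 23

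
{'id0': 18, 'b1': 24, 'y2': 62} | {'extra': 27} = {'id0': 18, 'b1': 24, 'y2': 62, 'extra': 27}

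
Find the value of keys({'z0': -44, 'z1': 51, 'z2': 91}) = ['z0', 'z1', 'z2']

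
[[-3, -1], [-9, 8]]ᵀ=[[-3, -9], [-1, 8]]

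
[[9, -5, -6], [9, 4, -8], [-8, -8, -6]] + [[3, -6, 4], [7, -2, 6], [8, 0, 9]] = [[12, -11, -2], [16, 2, -2], [0, -8, 3]]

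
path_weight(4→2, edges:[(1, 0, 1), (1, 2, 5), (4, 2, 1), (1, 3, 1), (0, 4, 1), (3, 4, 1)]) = w(4→2)=1
= 1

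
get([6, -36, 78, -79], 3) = -79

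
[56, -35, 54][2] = 54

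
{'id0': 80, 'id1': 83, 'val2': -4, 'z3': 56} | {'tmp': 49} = {'id0': 80, 'id1': 83, 'val2': -4, 'z3': 56, 'tmp': 49}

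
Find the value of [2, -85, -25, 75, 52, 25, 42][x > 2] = [75, 52, 25, 42]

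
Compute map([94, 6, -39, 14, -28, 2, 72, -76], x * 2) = [188, 12, -78, 28, -56, 4, 144, -152]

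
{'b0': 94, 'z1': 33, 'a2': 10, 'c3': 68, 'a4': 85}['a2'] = 10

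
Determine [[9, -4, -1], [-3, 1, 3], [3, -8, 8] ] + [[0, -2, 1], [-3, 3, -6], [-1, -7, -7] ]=[[9, -6, 0], [-6, 4, -3], [2, -15, 1]]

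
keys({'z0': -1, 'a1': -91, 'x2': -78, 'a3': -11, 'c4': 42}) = ['z0', 'a1', 'x2', 'a3', 'c4']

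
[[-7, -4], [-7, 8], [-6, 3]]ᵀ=[[-7, -7, -6], [-4, 8, 3]]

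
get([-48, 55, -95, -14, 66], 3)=-14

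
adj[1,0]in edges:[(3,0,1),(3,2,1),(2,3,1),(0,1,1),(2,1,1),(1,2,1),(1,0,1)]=1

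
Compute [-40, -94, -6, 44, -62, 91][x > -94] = keep x where x > -94: -40✓, -94✗, -6✓, 44✓, -62✓, 91✓
= [-40, -6, 44, -62, 91]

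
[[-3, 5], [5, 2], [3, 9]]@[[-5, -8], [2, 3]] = [[25, 39], [-21, -34], [3, 3]]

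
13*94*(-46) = -56212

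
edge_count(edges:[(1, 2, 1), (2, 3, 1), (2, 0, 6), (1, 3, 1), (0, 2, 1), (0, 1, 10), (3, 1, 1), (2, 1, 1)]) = 8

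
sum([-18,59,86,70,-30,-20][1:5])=slice → [59, 86, 70, -30]
59 + 86 + 70 + (-30)
= 185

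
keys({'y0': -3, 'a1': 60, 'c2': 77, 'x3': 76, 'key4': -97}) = ['y0', 'a1', 'c2', 'x3', 'key4']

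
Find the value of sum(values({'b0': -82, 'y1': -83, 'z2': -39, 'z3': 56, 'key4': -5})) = -153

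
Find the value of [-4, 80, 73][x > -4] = [80, 73]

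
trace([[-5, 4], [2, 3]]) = diagonal: (-5) + 3
= -2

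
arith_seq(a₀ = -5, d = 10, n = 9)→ a_0 = -5 + 0*10 = -5
a_1 = -5 + 1*10 = 5
a_2 = -5 + 2*10 = 15
...
= [-5, 5, 15, 25, 35, 45, 55, 65, 75]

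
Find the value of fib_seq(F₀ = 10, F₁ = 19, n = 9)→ [10, 19, 29, 48, 77, 125, 202, 327, 529]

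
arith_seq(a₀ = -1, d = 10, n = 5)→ [-1, 9, 19, 29, 39]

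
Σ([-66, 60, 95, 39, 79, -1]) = (-66) + 60 + 95 + 39 + 79 + (-1)
= 206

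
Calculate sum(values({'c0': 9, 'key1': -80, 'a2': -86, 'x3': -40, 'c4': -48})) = -245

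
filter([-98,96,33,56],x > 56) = keep x where x > 56: -98✗, 96✓, 33✗, 56✗
= [96]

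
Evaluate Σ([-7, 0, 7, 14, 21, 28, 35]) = (-7) + 0 + 7 + 14 + 21 + 28 + 35
= 98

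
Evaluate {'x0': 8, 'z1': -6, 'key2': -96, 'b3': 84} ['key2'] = -96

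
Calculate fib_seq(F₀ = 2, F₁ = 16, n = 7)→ [2, 16, 18, 34, 52, 86, 138]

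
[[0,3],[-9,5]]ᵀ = [[0, -9], [3, 5]]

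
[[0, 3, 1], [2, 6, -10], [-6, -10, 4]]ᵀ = [[0, 2, -6], [3, 6, -10], [1, -10, 4]]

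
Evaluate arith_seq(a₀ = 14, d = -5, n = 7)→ [14, 9, 4, -1, -6, -11, -16]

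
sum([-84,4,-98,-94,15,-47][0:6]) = -304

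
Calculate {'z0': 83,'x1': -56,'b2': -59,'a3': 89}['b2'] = -59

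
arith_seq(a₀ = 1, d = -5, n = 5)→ a_0 = 1 + 0*-5 = 1
a_1 = 1 + 1*-5 = -4
a_2 = 1 + 2*-5 = -9
...
= [1, -4, -9, -14, -19]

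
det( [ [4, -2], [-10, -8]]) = -52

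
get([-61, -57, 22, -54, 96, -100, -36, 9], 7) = 9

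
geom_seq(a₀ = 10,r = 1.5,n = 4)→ a_0 = 10*1.5^0 = 10.0
a_1 = 10*1.5^1 = 15.0
a_2 = 10*1.5^2 = 22.5
...
= [10.0, 15.0, 22.5, 33.75]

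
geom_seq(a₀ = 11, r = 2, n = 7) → [11, 22, 44, 88, 176, 352, 704]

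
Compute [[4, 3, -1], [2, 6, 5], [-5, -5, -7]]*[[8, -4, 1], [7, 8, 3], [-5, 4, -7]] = C[0][0] = (4)*(8) + (3)*(7) + (-1)*(-5) = 58
C[0][1] = (4)*(-4) + (3)*(8) + (-1)*(4) = 4
C[0][2] = (4)*(1) + (3)*(3) + (-1)*(-7) = 20
C[1][0] = (2)*(8) + (6)*(7) + (5)*(-5) = 33
C[1][1] = (2)*(-4) + (6)*(8) + (5)*(4) = 60
C[1][2] = (2)*(1) + (6)*(3) + (5)*(-7) = -15
... (3 more cells)
= [[58, 4, 20], [33, 60, -15], [-40, -48, 29]]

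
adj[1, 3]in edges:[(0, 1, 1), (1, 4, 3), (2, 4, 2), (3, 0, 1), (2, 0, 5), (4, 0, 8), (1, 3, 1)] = 1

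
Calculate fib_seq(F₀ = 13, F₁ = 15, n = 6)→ [13, 15, 28, 43, 71, 114]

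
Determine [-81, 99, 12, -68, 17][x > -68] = keep x where x > -68: -81✗, 99✓, 12✓, -68✗, 17✓
= [99, 12, 17]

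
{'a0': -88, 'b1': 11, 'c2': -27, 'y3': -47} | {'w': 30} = {'a0': -88, 'b1': 11, 'c2': -27, 'y3': -47, 'w': 30}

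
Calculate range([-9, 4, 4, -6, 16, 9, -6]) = 25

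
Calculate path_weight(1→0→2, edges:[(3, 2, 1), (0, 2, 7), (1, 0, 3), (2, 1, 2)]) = w(1→0)=3 + w(0→2)=7
= 10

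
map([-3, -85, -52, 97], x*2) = -3*2=-6, -85*2=-170, -52*2=-104, 97*2=194
= [-6, -170, -104, 194]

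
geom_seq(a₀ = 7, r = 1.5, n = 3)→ a_0 = 7*1.5^0 = 7.0
a_1 = 7*1.5^1 = 10.5
a_2 = 7*1.5^2 = 15.75
= [7.0, 10.5, 15.75]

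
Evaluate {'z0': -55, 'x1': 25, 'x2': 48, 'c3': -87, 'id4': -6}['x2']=48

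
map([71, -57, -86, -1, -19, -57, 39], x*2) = [142, -114, -172, -2, -38, -114, 78]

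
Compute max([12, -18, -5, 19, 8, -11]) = 19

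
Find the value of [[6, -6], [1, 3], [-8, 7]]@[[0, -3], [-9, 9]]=C[0][0] = (6)*(0) + (-6)*(-9) = 54
C[0][1] = (6)*(-3) + (-6)*(9) = -72
C[1][0] = (1)*(0) + (3)*(-9) = -27
C[1][1] = (1)*(-3) + (3)*(9) = 24
C[2][0] = (-8)*(0) + (7)*(-9) = -63
C[2][1] = (-8)*(-3) + (7)*(9) = 87
= [[54, -72], [-27, 24], [-63, 87]]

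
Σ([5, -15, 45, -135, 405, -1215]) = 5 + -15 + 45 + -135 + 405 + -1215
= -910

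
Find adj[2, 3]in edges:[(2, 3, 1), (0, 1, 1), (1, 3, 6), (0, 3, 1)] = 1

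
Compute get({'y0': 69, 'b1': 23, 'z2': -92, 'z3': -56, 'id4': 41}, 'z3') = -56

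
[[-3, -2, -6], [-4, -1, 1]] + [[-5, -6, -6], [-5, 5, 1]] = [[-8, -8, -12], [-9, 4, 2]]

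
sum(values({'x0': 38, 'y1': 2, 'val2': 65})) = 38 + 2 + 65
= 105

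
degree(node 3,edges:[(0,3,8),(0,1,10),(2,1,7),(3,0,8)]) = incident: (0,3), (3,0)
= 2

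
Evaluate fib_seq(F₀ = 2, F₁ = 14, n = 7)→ F_2 = F_1 + F_0 = 16
F_3 = F_2 + F_1 = 30
F_4 = F_3 + F_2 = 46
...
= [2, 14, 16, 30, 46, 76, 122]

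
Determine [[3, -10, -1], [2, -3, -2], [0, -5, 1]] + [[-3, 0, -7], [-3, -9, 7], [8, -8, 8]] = [[0, -10, -8], [-1, -12, 5], [8, -13, 9]]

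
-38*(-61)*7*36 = 584136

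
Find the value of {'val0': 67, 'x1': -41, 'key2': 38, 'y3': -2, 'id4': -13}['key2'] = 38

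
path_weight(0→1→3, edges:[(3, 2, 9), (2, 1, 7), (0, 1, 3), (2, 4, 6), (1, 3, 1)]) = 4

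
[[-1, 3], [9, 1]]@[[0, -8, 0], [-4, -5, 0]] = [[-12, -7, 0], [-4, -77, 0]]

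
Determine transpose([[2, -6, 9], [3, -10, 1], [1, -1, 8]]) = [[2, 3, 1], [-6, -10, -1], [9, 1, 8]]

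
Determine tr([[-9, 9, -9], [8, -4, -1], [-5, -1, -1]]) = diagonal: (-9) + (-4) + (-1)
= -14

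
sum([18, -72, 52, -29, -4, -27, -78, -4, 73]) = 18 + (-72) + 52 + (-29) + (-4) + (-27) + (-78) + (-4) + 73
= -71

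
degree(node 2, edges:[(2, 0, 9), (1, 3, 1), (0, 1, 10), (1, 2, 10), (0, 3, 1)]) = 2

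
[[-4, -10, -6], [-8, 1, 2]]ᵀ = [[-4, -8], [-10, 1], [-6, 2]]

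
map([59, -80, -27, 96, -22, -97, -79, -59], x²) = [3481, 6400, 729, 9216, 484, 9409, 6241, 3481]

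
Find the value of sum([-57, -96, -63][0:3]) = -216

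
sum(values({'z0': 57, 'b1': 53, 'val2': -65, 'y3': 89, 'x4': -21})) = 113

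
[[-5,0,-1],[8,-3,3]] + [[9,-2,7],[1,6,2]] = [[4, -2, 6], [9, 3, 5]]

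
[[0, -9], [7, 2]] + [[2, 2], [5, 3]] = [[2, -7], [12, 5]]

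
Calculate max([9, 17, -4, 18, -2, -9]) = 18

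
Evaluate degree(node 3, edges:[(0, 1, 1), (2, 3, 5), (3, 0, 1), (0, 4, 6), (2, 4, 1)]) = 2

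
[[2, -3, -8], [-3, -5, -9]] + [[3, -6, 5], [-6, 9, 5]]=[[5, -9, -3], [-9, 4, -4]]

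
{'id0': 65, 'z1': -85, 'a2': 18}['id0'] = 65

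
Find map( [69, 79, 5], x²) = [4761, 6241, 25]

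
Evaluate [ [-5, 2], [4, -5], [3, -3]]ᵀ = [[-5, 4, 3], [2, -5, -3]]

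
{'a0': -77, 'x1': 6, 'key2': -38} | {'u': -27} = {'a0': -77, 'x1': 6, 'key2': -38, 'u': -27}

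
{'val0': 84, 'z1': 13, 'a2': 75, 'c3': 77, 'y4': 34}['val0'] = 84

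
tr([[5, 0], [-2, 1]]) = 6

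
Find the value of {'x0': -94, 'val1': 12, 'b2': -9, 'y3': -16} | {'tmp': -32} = {'x0': -94, 'val1': 12, 'b2': -9, 'y3': -16, 'tmp': -32}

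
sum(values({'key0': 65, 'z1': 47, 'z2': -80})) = 32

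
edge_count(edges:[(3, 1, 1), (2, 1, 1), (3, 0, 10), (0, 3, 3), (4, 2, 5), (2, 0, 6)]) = 6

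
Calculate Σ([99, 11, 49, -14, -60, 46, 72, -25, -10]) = 168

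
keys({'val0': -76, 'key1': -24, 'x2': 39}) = ['val0', 'key1', 'x2']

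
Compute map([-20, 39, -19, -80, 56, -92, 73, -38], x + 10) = -20+10=-10, 39+10=49, -19+10=-9, -80+10=-70, 56+10=66, -92+10=-82, 73+10=83, -38+10=-28
= [-10, 49, -9, -70, 66, -82, 83, -28]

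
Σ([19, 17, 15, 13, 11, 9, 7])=19 + 17 + 15 + 13 + 11 + 9 + 7
= 91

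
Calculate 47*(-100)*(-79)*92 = 34159600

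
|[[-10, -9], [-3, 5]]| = -77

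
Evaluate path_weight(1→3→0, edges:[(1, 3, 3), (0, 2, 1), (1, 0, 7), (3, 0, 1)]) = 4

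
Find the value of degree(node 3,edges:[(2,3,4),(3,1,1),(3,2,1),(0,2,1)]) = 3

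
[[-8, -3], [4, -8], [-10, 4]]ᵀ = [[-8, 4, -10], [-3, -8, 4]]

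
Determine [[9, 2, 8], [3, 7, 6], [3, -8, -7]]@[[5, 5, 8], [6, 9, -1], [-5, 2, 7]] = [[17, 79, 126], [27, 90, 59], [2, -71, -17]]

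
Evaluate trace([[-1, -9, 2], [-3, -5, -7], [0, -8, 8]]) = 2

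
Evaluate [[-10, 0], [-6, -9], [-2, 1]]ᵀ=[[-10, -6, -2], [0, -9, 1]]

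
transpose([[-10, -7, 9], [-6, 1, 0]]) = [[-10, -6], [-7, 1], [9, 0]]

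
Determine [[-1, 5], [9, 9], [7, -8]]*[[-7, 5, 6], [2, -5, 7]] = C[0][0] = (-1)*(-7) + (5)*(2) = 17
C[0][1] = (-1)*(5) + (5)*(-5) = -30
C[0][2] = (-1)*(6) + (5)*(7) = 29
C[1][0] = (9)*(-7) + (9)*(2) = -45
C[1][1] = (9)*(5) + (9)*(-5) = 0
C[1][2] = (9)*(6) + (9)*(7) = 117
... (3 more cells)
= [[17, -30, 29], [-45, 0, 117], [-65, 75, -14]]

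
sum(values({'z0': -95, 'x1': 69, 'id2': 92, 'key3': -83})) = -17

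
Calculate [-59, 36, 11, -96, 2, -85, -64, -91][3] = -96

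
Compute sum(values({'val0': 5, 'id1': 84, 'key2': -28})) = 61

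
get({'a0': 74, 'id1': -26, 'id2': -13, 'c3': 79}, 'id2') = -13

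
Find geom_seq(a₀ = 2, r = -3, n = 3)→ [2, -6, 18]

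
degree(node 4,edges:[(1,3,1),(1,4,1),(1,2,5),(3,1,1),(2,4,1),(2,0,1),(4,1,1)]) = incident: (1,4), (2,4), (4,1)
= 3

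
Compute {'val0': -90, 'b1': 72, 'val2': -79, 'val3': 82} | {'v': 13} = {'val0': -90, 'b1': 72, 'val2': -79, 'val3': 82, 'v': 13}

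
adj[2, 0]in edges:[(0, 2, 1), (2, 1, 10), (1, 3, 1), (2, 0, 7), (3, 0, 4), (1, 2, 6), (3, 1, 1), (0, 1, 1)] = 7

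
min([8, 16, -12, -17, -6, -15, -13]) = -17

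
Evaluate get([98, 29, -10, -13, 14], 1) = 29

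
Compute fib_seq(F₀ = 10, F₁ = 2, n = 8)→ F_2 = F_1 + F_0 = 12
F_3 = F_2 + F_1 = 14
F_4 = F_3 + F_2 = 26
...
= [10, 2, 12, 14, 26, 40, 66, 106]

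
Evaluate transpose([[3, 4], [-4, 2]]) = [[3, -4], [4, 2]]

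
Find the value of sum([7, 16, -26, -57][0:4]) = slice → [7, 16, -26, -57]
7 + 16 + (-26) + (-57)
= -60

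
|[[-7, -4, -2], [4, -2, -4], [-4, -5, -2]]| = 72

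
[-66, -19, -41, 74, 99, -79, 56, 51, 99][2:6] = [-41, 74, 99, -79]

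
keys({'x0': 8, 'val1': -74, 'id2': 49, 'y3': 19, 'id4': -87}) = ['x0', 'val1', 'id2', 'y3', 'id4']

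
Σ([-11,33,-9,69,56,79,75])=(-11) + 33 + (-9) + 69 + 56 + 79 + 75
= 292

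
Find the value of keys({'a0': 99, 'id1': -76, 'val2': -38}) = ['a0', 'id1', 'val2']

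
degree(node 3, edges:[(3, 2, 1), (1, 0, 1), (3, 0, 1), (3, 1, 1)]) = incident: (3,2), (3,0), (3,1)
= 3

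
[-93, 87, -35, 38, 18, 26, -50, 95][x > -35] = [87, 38, 18, 26, 95]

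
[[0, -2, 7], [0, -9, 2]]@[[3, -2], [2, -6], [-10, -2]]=C[0][0] = (0)*(3) + (-2)*(2) + (7)*(-10) = -74
C[0][1] = (0)*(-2) + (-2)*(-6) + (7)*(-2) = -2
C[1][0] = (0)*(3) + (-9)*(2) + (2)*(-10) = -38
C[1][1] = (0)*(-2) + (-9)*(-6) + (2)*(-2) = 50
= [[-74, -2], [-38, 50]]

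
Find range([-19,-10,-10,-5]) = 14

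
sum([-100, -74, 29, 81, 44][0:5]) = slice → [-100, -74, 29, 81, 44]
(-100) + (-74) + 29 + 81 + 44
= -20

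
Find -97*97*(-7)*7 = 461041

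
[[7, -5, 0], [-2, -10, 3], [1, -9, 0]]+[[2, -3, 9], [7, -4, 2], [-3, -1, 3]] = [[9, -8, 9], [5, -14, 5], [-2, -10, 3]]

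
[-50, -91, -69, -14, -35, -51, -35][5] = -51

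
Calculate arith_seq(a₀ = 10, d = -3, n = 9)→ [10, 7, 4, 1, -2, -5, -8, -11, -14]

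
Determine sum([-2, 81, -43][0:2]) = 79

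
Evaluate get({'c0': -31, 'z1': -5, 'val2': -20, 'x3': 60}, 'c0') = -31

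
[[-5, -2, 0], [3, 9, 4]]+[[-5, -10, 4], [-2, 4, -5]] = [[-10, -12, 4], [1, 13, -1]]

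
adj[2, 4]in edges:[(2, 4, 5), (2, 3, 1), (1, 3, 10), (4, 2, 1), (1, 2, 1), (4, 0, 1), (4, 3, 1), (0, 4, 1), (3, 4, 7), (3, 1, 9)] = 5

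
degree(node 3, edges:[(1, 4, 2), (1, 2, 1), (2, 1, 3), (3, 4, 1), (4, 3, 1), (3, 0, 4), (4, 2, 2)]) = incident: (3,4), (4,3), (3,0)
= 3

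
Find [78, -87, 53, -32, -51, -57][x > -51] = [78, 53, -32]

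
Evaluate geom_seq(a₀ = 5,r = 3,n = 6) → [5, 15, 45, 135, 405, 1215]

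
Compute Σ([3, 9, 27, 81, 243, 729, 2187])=3 + 9 + 27 + 81 + 243 + 729 + 2187
= 3279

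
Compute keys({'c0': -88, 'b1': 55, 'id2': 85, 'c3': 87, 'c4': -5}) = ['c0', 'b1', 'id2', 'c3', 'c4']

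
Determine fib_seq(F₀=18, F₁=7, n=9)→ F_2 = F_1 + F_0 = 25
F_3 = F_2 + F_1 = 32
F_4 = F_3 + F_2 = 57
...
= [18, 7, 25, 32, 57, 89, 146, 235, 381]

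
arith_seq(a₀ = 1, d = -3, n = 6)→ [1, -2, -5, -8, -11, -14]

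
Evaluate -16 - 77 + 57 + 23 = -13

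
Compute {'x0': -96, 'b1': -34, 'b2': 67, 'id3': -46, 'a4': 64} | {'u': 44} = {'x0': -96, 'b1': -34, 'b2': 67, 'id3': -46, 'a4': 64, 'u': 44}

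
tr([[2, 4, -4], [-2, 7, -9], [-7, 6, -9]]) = diagonal: 2 + 7 + (-9)
= 0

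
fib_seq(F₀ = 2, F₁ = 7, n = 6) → [2, 7, 9, 16, 25, 41]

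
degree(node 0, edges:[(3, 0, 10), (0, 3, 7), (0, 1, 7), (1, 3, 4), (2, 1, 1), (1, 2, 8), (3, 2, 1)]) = 3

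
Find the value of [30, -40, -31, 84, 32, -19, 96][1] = -40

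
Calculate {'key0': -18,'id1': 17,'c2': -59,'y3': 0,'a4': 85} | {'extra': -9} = {'key0': -18, 'id1': 17, 'c2': -59, 'y3': 0, 'a4': 85, 'extra': -9}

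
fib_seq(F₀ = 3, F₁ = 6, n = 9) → [3, 6, 9, 15, 24, 39, 63, 102, 165]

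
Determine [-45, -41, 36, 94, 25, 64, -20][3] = 94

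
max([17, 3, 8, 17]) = 17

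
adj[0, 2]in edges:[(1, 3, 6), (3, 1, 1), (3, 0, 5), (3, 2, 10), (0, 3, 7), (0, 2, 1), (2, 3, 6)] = 1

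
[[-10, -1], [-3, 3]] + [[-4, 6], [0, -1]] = [[-14, 5], [-3, 2]]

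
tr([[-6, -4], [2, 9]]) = diagonal: (-6) + 9
= 3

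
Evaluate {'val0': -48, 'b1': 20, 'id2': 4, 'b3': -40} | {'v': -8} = {'val0': -48, 'b1': 20, 'id2': 4, 'b3': -40, 'v': -8}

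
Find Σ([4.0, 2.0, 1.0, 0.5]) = 4.0 + 2.0 + 1.0 + 0.5
= 7.5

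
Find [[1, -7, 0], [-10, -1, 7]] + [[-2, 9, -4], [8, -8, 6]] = [[-1, 2, -4], [-2, -9, 13]]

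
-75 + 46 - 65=-94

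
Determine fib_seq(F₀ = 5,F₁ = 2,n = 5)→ F_2 = F_1 + F_0 = 7
F_3 = F_2 + F_1 = 9
F_4 = F_3 + F_2 = 16
= [5, 2, 7, 9, 16]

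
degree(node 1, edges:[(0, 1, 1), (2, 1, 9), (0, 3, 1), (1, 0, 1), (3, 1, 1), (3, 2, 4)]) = incident: (0,1), (2,1), (1,0), (3,1)
= 4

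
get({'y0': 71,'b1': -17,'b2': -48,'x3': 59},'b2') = -48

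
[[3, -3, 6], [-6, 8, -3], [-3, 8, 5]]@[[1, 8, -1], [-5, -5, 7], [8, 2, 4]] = C[0][0] = (3)*(1) + (-3)*(-5) + (6)*(8) = 66
C[0][1] = (3)*(8) + (-3)*(-5) + (6)*(2) = 51
C[0][2] = (3)*(-1) + (-3)*(7) + (6)*(4) = 0
C[1][0] = (-6)*(1) + (8)*(-5) + (-3)*(8) = -70
C[1][1] = (-6)*(8) + (8)*(-5) + (-3)*(2) = -94
C[1][2] = (-6)*(-1) + (8)*(7) + (-3)*(4) = 50
... (3 more cells)
= [[66, 51, 0], [-70, -94, 50], [-3, -54, 79]]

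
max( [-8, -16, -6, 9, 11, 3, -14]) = 11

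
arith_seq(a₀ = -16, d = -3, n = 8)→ [-16, -19, -22, -25, -28, -31, -34, -37]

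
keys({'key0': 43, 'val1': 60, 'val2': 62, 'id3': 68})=['key0', 'val1', 'val2', 'id3']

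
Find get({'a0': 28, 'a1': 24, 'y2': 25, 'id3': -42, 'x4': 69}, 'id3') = -42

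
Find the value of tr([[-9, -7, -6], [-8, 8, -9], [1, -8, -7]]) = diagonal: (-9) + 8 + (-7)
= -8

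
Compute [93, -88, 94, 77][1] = -88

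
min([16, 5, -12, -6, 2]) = -12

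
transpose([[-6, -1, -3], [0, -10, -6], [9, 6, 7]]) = [[-6, 0, 9], [-1, -10, 6], [-3, -6, 7]]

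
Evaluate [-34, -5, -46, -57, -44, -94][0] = -34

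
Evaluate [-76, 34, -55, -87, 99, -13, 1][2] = -55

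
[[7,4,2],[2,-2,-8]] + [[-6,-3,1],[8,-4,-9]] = [[1, 1, 3], [10, -6, -17]]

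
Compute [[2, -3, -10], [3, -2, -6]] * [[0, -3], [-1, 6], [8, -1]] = [[-77, -14], [-46, -15]]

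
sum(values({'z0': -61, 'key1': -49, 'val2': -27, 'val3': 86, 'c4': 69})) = 18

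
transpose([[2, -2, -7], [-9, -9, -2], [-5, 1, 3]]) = [[2, -9, -5], [-2, -9, 1], [-7, -2, 3]]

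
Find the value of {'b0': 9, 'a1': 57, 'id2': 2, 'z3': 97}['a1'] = 57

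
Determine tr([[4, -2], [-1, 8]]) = 12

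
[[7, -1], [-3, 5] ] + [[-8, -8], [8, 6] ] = [[-1, -9], [5, 11]]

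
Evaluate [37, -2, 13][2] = 13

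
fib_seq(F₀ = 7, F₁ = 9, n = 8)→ [7, 9, 16, 25, 41, 66, 107, 173]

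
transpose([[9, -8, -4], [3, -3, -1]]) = [[9, 3], [-8, -3], [-4, -1]]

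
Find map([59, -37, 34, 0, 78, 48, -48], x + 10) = [69, -27, 44, 10, 88, 58, -38]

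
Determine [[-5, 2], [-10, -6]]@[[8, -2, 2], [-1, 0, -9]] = C[0][0] = (-5)*(8) + (2)*(-1) = -42
C[0][1] = (-5)*(-2) + (2)*(0) = 10
C[0][2] = (-5)*(2) + (2)*(-9) = -28
C[1][0] = (-10)*(8) + (-6)*(-1) = -74
C[1][1] = (-10)*(-2) + (-6)*(0) = 20
C[1][2] = (-10)*(2) + (-6)*(-9) = 34
= [[-42, 10, -28], [-74, 20, 34]]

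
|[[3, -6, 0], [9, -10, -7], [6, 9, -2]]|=393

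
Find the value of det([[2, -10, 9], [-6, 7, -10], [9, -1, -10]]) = (1)*(2)*det([[7, -10], [-1, -10]]) + (-1)*(-10)*det([[-6, -10], [9, -10]]) + (1)*(9)*det([[-6, 7], [9, -1]])
= -160 + 1500 + -513
= 827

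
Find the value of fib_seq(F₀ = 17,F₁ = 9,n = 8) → [17, 9, 26, 35, 61, 96, 157, 253]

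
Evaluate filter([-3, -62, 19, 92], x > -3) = [19, 92]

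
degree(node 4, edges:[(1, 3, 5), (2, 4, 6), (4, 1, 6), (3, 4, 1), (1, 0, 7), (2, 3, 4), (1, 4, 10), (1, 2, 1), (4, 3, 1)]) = 5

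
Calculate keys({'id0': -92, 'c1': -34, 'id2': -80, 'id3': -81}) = ['id0', 'c1', 'id2', 'id3']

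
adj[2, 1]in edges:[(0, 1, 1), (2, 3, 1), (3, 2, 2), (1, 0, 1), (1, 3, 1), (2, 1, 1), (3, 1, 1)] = 1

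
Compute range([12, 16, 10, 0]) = 16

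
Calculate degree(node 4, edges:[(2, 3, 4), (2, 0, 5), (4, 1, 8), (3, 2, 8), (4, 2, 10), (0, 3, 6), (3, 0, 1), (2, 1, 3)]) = 2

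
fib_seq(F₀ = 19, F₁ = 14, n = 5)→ F_2 = F_1 + F_0 = 33
F_3 = F_2 + F_1 = 47
F_4 = F_3 + F_2 = 80
= [19, 14, 33, 47, 80]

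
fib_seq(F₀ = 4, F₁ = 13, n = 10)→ [4, 13, 17, 30, 47, 77, 124, 201, 325, 526]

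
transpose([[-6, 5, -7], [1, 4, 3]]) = [[-6, 1], [5, 4], [-7, 3]]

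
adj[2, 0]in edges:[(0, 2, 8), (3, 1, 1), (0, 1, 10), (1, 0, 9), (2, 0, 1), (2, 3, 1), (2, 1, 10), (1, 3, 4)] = 1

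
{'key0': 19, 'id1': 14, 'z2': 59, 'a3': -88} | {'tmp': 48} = {'key0': 19, 'id1': 14, 'z2': 59, 'a3': -88, 'tmp': 48}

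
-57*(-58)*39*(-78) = -10056852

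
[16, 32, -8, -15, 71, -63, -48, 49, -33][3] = -15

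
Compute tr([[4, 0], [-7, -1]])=3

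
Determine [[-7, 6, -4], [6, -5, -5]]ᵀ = [[-7, 6], [6, -5], [-4, -5]]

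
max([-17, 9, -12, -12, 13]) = 13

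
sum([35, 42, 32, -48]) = 35 + 42 + 32 + (-48)
= 61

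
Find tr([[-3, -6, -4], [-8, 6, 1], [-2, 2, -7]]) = -4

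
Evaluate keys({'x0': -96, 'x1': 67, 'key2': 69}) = ['x0', 'x1', 'key2']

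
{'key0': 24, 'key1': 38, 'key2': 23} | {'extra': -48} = {'key0': 24, 'key1': 38, 'key2': 23, 'extra': -48}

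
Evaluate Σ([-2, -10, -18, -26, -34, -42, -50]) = (-2) + (-10) + (-18) + (-26) + (-34) + (-42) + (-50)
= -182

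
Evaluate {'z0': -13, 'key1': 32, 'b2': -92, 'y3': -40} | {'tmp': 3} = {'z0': -13, 'key1': 32, 'b2': -92, 'y3': -40, 'tmp': 3}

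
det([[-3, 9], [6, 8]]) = -78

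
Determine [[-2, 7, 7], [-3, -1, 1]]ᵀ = [[-2, -3], [7, -1], [7, 1]]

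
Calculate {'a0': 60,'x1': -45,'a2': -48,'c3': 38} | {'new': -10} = {'a0': 60, 'x1': -45, 'a2': -48, 'c3': 38, 'new': -10}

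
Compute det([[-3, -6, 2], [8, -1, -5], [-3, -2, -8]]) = -506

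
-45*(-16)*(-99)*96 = -6842880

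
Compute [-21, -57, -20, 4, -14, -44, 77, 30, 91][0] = -21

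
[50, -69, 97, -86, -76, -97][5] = -97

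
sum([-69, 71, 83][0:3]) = 85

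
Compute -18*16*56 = -16128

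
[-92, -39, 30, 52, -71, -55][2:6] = [30, 52, -71, -55]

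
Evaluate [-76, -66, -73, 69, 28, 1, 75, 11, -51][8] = -51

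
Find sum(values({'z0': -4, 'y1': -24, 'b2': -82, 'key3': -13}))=(-4) + (-24) + (-82) + (-13)
= -123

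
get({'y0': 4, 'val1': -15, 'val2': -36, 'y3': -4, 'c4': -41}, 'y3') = -4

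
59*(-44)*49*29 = -3688916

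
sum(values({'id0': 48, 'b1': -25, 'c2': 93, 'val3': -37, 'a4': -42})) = 48 + (-25) + 93 + (-37) + (-42)
= 37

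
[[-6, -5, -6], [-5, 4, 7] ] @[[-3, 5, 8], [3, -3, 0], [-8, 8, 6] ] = [[51, -63, -84], [-29, 19, 2]]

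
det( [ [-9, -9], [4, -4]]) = 72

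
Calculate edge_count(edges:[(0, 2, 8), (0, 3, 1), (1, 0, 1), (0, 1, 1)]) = 4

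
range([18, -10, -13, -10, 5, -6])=31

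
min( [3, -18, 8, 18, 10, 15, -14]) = -18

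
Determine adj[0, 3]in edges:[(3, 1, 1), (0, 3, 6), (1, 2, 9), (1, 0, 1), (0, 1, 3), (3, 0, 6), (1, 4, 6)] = 6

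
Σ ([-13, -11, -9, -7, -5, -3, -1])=(-13) + (-11) + (-9) + (-7) + (-5) + (-3) + (-1)
= -49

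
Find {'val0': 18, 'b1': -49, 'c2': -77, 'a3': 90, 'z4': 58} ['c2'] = -77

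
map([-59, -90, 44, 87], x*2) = -59*2=-118, -90*2=-180, 44*2=88, 87*2=174
= [-118, -180, 88, 174]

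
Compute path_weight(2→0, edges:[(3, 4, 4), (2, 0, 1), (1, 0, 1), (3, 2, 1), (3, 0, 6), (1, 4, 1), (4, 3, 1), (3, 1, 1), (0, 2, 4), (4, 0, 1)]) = w(2→0)=1
= 1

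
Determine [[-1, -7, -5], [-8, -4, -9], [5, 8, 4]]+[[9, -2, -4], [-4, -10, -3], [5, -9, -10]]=[[8, -9, -9], [-12, -14, -12], [10, -1, -6]]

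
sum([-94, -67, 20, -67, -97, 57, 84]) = -164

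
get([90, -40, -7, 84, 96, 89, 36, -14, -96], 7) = -14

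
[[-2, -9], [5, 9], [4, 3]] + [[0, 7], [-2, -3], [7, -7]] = [[-2, -2], [3, 6], [11, -4]]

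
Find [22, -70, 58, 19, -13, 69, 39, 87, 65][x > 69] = keep x where x > 69: 22✗, -70✗, 58✗, 19✗, -13✗, 69✗, 39✗, 87✓, 65✗
= [87]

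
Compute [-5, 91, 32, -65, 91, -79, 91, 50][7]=50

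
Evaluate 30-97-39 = -106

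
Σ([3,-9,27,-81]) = 3 + -9 + 27 + -81
= -60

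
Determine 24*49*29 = 34104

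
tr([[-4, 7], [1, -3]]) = diagonal: (-4) + (-3)
= -7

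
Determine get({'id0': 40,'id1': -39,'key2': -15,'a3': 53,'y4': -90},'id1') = -39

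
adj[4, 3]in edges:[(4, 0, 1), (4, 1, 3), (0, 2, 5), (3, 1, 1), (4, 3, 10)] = 10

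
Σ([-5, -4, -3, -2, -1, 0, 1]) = -14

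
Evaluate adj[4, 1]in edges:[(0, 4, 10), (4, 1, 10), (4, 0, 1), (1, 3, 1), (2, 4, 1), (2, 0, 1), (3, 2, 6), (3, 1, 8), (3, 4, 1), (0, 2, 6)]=10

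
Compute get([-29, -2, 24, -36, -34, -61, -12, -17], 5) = -61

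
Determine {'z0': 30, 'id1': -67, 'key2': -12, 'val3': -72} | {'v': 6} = {'z0': 30, 'id1': -67, 'key2': -12, 'val3': -72, 'v': 6}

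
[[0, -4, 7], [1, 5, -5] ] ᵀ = [[0, 1], [-4, 5], [7, -5]]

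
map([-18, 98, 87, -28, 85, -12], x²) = (-18)²=324, (98)²=9604, (87)²=7569, (-28)²=784, (85)²=7225, (-12)²=144
= [324, 9604, 7569, 784, 7225, 144]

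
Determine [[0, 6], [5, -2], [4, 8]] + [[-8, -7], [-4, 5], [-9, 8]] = [[-8, -1], [1, 3], [-5, 16]]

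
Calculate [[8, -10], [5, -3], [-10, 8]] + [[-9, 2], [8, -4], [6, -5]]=[[-1, -8], [13, -7], [-4, 3]]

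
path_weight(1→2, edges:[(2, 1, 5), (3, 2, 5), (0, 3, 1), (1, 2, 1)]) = 1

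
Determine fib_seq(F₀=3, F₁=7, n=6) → F_2 = F_1 + F_0 = 10
F_3 = F_2 + F_1 = 17
F_4 = F_3 + F_2 = 27
...
= [3, 7, 10, 17, 27, 44]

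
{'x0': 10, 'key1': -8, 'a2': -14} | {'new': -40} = {'x0': 10, 'key1': -8, 'a2': -14, 'new': -40}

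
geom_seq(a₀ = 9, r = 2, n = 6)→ a_0 = 9*2^0 = 9
a_1 = 9*2^1 = 18
a_2 = 9*2^2 = 36
...
= [9, 18, 36, 72, 144, 288]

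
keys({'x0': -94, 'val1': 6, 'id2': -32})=['x0', 'val1', 'id2']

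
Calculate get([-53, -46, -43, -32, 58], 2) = -43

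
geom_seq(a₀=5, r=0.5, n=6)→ a_0 = 5*0.5^0 = 5.0
a_1 = 5*0.5^1 = 2.5
a_2 = 5*0.5^2 = 1.25
...
= [5.0, 2.5, 1.25, 0.625, 0.3125, 0.15625]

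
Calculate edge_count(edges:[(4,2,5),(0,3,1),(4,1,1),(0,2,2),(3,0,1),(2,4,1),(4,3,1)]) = 7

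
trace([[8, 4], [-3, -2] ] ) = 6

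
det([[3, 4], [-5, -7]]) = -1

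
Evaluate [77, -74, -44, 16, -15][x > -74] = keep x where x > -74: 77✓, -74✗, -44✓, 16✓, -15✓
= [77, -44, 16, -15]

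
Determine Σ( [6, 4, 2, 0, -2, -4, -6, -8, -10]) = 6 + 4 + 2 + 0 + (-2) + (-4) + (-6) + (-8) + (-10)
= -18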